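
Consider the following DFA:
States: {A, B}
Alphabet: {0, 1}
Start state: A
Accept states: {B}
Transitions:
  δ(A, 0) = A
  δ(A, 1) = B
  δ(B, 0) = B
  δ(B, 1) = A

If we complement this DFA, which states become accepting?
Complement accept states = All states \ Original accept states
= {A, B} \ {B}
{A}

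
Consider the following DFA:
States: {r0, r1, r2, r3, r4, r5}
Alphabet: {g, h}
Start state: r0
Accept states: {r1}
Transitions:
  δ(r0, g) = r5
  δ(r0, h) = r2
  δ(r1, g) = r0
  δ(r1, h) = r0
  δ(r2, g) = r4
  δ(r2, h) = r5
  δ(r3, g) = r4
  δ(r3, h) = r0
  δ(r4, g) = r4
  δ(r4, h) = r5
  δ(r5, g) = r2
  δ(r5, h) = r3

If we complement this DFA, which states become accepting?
Complement accept states = All states \ Original accept states
= {r0, r1, r2, r3, r4, r5} \ {r1}
{r0, r2, r3, r4, r5}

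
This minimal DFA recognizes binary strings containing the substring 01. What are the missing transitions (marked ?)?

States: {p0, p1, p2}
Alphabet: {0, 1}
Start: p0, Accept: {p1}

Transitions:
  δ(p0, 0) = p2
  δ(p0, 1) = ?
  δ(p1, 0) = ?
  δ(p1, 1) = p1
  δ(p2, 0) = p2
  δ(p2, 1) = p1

From the language and accept set, identify what each state tracks — p0: no 0 seen yet; p1: substring 01 seen; p2: seen a 0, waiting for 1.
Each missing δ(q, a) is the state matching the new tracked value after reading a.
δ(p0, 1) = p0; δ(p1, 0) = p1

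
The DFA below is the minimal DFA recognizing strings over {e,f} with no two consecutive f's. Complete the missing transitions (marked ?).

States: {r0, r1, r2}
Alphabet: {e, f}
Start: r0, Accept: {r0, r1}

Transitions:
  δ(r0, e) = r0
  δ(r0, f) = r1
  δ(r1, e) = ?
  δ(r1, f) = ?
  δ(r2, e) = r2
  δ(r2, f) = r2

From the language and accept set, identify what each state tracks — r0: last symbol not f (ok); r1: last symbol f (ok); r2: saw ff (dead).
Each missing δ(q, a) is the state matching the new tracked value after reading a.
δ(r1, e) = r0; δ(r1, f) = r2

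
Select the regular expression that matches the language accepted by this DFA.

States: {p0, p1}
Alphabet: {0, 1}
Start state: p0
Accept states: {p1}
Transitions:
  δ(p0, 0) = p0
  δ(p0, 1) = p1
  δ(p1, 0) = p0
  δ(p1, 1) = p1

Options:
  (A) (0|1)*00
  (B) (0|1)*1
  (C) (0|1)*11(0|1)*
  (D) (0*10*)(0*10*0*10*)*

Check each option against the DFA on short strings; one disagreement eliminates an option:
  (A) (0|1)*00: on '1' the DFA goes p0 → p1 and accepts (p1 ∈ Accept), but the regex does not match it → eliminate
  (B) (0|1)*1: agrees with the DFA on every string of length ≤ 6
  (C) (0|1)*11(0|1)*: on '1' the DFA goes p0 → p1 and accepts (p1 ∈ Accept), but the regex does not match it → eliminate
  (D) (0*10*)(0*10*0*10*)*: on '10' the DFA goes p0 → p1 → p0 and rejects (p0 ∉ Accept), but the regex matches it → eliminate
Only (B) is consistent with the DFA.
(B) (0|1)*1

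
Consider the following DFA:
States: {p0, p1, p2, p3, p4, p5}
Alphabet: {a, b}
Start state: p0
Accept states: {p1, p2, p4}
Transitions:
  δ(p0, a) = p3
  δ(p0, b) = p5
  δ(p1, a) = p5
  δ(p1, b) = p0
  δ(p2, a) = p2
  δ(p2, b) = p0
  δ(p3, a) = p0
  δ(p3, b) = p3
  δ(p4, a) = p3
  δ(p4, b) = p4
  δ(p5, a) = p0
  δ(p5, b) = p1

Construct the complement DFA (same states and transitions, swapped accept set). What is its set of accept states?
Complement accept states = All states \ Original accept states
= {p0, p1, p2, p3, p4, p5} \ {p1, p2, p4}
{p0, p3, p5}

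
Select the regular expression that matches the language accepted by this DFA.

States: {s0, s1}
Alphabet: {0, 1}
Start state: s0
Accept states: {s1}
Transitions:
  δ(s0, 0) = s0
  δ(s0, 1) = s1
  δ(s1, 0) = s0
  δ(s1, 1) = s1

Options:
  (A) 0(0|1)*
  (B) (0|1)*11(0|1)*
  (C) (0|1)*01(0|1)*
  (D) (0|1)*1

Check each option against the DFA on short strings; one disagreement eliminates an option:
  (A) 0(0|1)*: on '0' the DFA goes s0 → s0 and rejects (s0 ∉ Accept), but the regex matches it → eliminate
  (B) (0|1)*11(0|1)*: on '1' the DFA goes s0 → s1 and accepts (s1 ∈ Accept), but the regex does not match it → eliminate
  (C) (0|1)*01(0|1)*: on '1' the DFA goes s0 → s1 and accepts (s1 ∈ Accept), but the regex does not match it → eliminate
  (D) (0|1)*1: agrees with the DFA on every string of length ≤ 6
Only (D) is consistent with the DFA.
(D) (0|1)*1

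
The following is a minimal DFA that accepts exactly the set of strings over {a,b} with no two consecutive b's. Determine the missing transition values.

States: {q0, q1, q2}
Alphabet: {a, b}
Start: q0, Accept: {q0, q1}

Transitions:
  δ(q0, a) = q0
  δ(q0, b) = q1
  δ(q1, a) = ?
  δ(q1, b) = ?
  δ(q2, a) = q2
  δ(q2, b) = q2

From the language and accept set, identify what each state tracks — q0: last symbol not b (ok); q1: last symbol b (ok); q2: saw bb (dead).
Each missing δ(q, a) is the state matching the new tracked value after reading a.
δ(q1, a) = q0; δ(q1, b) = q2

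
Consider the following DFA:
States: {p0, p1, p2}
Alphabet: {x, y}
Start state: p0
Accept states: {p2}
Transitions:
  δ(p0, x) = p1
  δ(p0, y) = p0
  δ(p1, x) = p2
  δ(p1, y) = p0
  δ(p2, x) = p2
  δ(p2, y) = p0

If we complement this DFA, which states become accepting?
Complement accept states = All states \ Original accept states
= {p0, p1, p2} \ {p2}
{p0, p1}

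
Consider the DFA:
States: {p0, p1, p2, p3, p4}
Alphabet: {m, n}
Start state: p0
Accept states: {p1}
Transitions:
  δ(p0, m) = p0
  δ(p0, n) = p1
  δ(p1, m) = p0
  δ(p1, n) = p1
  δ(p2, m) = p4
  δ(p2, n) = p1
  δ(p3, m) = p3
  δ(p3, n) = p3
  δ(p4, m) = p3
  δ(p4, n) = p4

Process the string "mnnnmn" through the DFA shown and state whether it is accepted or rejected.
Processing string "mnnnmn":
  p0 --m--> p0
  p0 --n--> p1
  p1 --n--> p1
  p1 --n--> p1
  p1 --m--> p0
  p0 --n--> p1
Final state: p1
Accept states: {p1}
Yes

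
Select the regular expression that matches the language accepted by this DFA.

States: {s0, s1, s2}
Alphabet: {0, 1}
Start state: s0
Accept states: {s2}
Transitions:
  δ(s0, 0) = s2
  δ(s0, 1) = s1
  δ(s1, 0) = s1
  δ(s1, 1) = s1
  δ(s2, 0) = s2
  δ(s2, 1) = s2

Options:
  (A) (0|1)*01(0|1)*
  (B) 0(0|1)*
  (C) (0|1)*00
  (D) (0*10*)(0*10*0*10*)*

Check each option against the DFA on short strings; one disagreement eliminates an option:
  (A) (0|1)*01(0|1)*: on '0' the DFA goes s0 → s2 and accepts (s2 ∈ Accept), but the regex does not match it → eliminate
  (B) 0(0|1)*: agrees with the DFA on every string of length ≤ 6
  (C) (0|1)*00: on '0' the DFA goes s0 → s2 and accepts (s2 ∈ Accept), but the regex does not match it → eliminate
  (D) (0*10*)(0*10*0*10*)*: on '0' the DFA goes s0 → s2 and accepts (s2 ∈ Accept), but the regex does not match it → eliminate
Only (B) is consistent with the DFA.
(B) 0(0|1)*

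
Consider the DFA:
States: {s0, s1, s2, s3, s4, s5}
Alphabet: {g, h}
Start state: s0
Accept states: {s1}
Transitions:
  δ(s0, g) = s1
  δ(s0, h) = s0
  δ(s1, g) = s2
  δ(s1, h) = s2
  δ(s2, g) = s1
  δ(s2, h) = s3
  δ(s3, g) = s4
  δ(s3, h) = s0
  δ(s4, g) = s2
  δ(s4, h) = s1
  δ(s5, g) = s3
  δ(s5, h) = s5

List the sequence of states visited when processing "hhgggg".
read 'h': s0 → s0
  read 'h': s0 → s0
  read 'g': s0 → s1
  read 'g': s1 → s2
  read 'g': s2 → s1
  read 'g': s1 → s2
s0 -> s0 -> s0 -> s1 -> s2 -> s1 -> s2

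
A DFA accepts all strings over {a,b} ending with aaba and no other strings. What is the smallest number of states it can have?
By Myhill–Nerode, count the distinguishable equivalence classes: 5 classes — one per longest suffix of the input that is a prefix of 'aaba' (lengths 0 through 4); only the length-4 class is accepting.
5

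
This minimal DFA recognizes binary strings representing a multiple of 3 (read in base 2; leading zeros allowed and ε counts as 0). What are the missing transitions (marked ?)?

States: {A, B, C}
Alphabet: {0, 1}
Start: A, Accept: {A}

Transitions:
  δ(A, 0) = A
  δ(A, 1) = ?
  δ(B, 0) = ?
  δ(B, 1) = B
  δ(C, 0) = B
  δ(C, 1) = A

From the language and accept set, identify what each state tracks — A: value ≡ 0 (mod 3); B: value ≡ 2 (mod 3); C: value ≡ 1 (mod 3).
Each missing δ(q, a) is the state matching the new tracked value after reading a.
δ(A, 1) = C; δ(B, 0) = C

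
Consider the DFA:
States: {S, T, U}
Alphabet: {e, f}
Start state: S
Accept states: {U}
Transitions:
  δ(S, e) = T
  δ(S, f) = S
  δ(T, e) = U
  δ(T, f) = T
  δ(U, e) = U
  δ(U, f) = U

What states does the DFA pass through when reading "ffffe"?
read 'f': S → S
  read 'f': S → S
  read 'f': S → S
  read 'f': S → S
  read 'e': S → T
S -> S -> S -> S -> S -> T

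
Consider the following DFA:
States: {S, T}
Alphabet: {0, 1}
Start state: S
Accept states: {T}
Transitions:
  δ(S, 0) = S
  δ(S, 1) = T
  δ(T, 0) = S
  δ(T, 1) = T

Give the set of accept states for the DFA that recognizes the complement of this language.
Complement accept states = All states \ Original accept states
= {S, T} \ {T}
{S}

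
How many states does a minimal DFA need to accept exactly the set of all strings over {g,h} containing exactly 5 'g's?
By Myhill–Nerode, count the distinguishable equivalence classes: 7 classes — having seen 0, 1, …, 5, or >5 copies of 'g'; the count-5 class is the only accepting one and >5 is dead.
7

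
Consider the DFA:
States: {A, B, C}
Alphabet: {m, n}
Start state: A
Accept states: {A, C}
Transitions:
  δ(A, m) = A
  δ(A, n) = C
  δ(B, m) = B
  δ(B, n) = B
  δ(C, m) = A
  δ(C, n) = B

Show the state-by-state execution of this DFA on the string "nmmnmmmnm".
read 'n': A → C
  read 'm': C → A
  read 'm': A → A
  read 'n': A → C
  read 'm': C → A
  read 'm': A → A
  read 'm': A → A
  read 'n': A → C
  read 'm': C → A
A -> C -> A -> A -> C -> A -> A -> A -> C -> A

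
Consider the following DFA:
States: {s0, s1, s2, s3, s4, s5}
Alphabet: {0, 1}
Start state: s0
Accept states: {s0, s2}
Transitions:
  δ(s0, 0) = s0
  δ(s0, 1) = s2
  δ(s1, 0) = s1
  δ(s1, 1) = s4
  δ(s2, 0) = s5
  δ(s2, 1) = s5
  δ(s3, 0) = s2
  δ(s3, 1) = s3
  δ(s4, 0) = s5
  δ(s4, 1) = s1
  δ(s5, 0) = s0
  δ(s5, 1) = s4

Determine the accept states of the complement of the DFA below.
Complement accept states = All states \ Original accept states
= {s0, s1, s2, s3, s4, s5} \ {s0, s2}
{s1, s3, s4, s5}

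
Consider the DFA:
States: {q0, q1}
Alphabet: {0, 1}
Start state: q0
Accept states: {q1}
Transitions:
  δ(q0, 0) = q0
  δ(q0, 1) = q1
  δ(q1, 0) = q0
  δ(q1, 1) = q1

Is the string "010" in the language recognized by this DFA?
Processing string "010":
  q0 --0--> q0
  q0 --1--> q1
  q1 --0--> q0
Final state: q0
Accept states: {q1}
No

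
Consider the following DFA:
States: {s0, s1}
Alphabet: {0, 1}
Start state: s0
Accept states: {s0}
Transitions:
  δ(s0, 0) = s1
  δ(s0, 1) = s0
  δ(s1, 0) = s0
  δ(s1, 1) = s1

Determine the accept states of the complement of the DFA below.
Complement accept states = All states \ Original accept states
= {s0, s1} \ {s0}
{s1}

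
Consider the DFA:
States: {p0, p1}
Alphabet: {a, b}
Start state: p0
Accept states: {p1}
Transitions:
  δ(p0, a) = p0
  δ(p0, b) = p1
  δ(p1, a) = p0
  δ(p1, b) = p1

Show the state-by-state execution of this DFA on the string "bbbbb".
read 'b': p0 → p1
  read 'b': p1 → p1
  read 'b': p1 → p1
  read 'b': p1 → p1
  read 'b': p1 → p1
p0 -> p1 -> p1 -> p1 -> p1 -> p1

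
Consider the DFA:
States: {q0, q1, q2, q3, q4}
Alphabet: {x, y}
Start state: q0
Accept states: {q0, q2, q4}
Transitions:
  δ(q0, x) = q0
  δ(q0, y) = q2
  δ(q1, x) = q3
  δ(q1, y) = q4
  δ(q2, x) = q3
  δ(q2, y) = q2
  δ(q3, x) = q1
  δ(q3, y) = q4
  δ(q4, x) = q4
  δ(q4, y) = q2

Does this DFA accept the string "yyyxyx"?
Processing string "yyyxyx":
  q0 --y--> q2
  q2 --y--> q2
  q2 --y--> q2
  q2 --x--> q3
  q3 --y--> q4
  q4 --x--> q4
Final state: q4
Accept states: {q0, q2, q4}
Yes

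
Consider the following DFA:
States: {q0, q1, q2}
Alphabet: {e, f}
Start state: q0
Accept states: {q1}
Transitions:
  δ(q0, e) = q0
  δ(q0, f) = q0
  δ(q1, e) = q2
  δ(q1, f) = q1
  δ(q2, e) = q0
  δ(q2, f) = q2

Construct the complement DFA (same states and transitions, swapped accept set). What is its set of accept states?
Complement accept states = All states \ Original accept states
= {q0, q1, q2} \ {q1}
{q0, q2}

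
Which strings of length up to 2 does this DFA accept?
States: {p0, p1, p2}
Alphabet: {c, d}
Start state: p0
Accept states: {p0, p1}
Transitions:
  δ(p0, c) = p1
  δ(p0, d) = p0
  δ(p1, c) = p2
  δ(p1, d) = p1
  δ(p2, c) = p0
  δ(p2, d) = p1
ε, c, d, cd, dc, dd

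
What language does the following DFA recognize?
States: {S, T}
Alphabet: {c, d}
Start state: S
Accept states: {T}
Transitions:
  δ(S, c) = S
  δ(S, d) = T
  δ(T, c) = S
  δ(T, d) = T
Testing a few strings:
  'c' → reject
  'dd' → accept
  'cdc' → reject
  'd' → accept
State roles: S=last symbol not d; T=last symbol is d
All strings over {c,d} ending with d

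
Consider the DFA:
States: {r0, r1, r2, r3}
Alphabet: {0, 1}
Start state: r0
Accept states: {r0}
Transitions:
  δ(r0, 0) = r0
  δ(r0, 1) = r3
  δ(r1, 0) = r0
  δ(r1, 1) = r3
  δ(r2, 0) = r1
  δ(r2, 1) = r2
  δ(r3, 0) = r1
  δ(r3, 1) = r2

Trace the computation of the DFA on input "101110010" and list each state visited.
read '1': r0 → r3
  read '0': r3 → r1
  read '1': r1 → r3
  read '1': r3 → r2
  read '1': r2 → r2
  read '0': r2 → r1
  read '0': r1 → r0
  read '1': r0 → r3
  read '0': r3 → r1
r0 -> r3 -> r1 -> r3 -> r2 -> r2 -> r1 -> r0 -> r3 -> r1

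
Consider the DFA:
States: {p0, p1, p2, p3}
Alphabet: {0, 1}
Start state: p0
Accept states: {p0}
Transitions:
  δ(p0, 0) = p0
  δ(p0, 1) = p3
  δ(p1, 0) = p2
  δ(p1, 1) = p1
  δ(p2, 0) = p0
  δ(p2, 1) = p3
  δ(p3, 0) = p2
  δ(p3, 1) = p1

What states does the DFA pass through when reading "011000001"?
read '0': p0 → p0
  read '1': p0 → p3
  read '1': p3 → p1
  read '0': p1 → p2
  read '0': p2 → p0
  read '0': p0 → p0
  read '0': p0 → p0
  read '0': p0 → p0
  read '1': p0 → p3
p0 -> p0 -> p3 -> p1 -> p2 -> p0 -> p0 -> p0 -> p0 -> p3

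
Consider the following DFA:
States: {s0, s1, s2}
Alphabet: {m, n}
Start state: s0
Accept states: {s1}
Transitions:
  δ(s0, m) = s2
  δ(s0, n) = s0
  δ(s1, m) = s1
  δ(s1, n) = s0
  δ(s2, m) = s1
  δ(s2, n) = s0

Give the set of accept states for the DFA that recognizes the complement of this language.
Complement accept states = All states \ Original accept states
= {s0, s1, s2} \ {s1}
{s0, s2}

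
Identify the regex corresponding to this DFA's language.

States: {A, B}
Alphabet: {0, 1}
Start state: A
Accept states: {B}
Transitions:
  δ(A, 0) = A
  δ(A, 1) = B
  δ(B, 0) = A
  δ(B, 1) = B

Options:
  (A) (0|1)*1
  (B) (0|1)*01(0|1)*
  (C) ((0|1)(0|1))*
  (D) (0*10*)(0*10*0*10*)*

Check each option against the DFA on short strings; one disagreement eliminates an option:
  (A) (0|1)*1: agrees with the DFA on every string of length ≤ 6
  (B) (0|1)*01(0|1)*: on '1' the DFA goes A → B and accepts (B ∈ Accept), but the regex does not match it → eliminate
  (C) ((0|1)(0|1))*: on ε the DFA stays in A and rejects (A ∉ Accept), but the regex matches it → eliminate
  (D) (0*10*)(0*10*0*10*)*: on '10' the DFA goes A → B → A and rejects (A ∉ Accept), but the regex matches it → eliminate
Only (A) is consistent with the DFA.
(A) (0|1)*1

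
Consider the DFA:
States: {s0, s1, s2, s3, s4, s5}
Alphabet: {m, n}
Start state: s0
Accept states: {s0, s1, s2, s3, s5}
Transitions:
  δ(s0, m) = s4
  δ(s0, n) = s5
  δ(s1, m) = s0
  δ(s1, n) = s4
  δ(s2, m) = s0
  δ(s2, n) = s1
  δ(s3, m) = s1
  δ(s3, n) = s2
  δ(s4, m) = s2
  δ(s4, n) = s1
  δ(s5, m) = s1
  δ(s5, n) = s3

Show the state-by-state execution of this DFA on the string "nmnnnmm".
read 'n': s0 → s5
  read 'm': s5 → s1
  read 'n': s1 → s4
  read 'n': s4 → s1
  read 'n': s1 → s4
  read 'm': s4 → s2
  read 'm': s2 → s0
s0 -> s5 -> s1 -> s4 -> s1 -> s4 -> s2 -> s0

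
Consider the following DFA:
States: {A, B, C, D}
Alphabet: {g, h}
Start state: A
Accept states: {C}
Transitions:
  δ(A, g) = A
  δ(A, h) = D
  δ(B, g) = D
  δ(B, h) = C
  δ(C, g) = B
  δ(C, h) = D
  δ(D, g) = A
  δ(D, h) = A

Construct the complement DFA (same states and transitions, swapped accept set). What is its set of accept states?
Complement accept states = All states \ Original accept states
= {A, B, C, D} \ {C}
{A, B, D}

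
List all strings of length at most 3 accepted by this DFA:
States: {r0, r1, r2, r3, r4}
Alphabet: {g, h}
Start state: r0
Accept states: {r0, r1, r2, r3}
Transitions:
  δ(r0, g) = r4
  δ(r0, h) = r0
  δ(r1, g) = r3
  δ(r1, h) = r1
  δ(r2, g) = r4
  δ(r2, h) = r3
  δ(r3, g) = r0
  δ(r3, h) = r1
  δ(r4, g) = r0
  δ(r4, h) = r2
ε, h, gg, gh, hh, ggh, ghh, hgg, hgh, hhh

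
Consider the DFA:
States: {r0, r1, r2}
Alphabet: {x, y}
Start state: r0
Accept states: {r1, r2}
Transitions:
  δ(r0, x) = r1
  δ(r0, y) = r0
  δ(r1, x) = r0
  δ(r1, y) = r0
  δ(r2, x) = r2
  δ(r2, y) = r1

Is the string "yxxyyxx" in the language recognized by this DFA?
Processing string "yxxyyxx":
  r0 --y--> r0
  r0 --x--> r1
  r1 --x--> r0
  r0 --y--> r0
  r0 --y--> r0
  r0 --x--> r1
  r1 --x--> r0
Final state: r0
Accept states: {r1, r2}
No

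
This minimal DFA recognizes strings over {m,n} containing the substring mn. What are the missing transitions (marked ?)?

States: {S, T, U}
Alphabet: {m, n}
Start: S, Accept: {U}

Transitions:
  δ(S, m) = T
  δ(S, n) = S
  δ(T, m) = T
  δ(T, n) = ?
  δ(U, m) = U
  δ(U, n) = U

From the language and accept set, identify what each state tracks — S: no m seen yet; T: seen a m, waiting for n; U: substring mn seen.
Each missing δ(q, a) is the state matching the new tracked value after reading a.
δ(T, n) = U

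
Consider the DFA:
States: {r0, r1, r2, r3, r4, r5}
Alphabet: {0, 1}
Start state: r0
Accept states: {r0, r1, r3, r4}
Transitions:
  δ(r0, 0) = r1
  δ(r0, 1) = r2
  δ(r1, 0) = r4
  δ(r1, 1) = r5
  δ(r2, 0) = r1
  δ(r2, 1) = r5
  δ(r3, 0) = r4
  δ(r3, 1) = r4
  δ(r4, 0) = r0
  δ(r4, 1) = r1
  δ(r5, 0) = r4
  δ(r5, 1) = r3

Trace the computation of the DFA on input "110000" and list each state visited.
read '1': r0 → r2
  read '1': r2 → r5
  read '0': r5 → r4
  read '0': r4 → r0
  read '0': r0 → r1
  read '0': r1 → r4
r0 -> r2 -> r5 -> r4 -> r0 -> r1 -> r4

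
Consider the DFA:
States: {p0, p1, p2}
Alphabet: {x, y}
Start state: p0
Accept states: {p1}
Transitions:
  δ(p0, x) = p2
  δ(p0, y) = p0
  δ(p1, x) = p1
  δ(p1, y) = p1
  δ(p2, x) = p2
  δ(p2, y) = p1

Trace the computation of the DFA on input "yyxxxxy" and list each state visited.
read 'y': p0 → p0
  read 'y': p0 → p0
  read 'x': p0 → p2
  read 'x': p2 → p2
  read 'x': p2 → p2
  read 'x': p2 → p2
  read 'y': p2 → p1
p0 -> p0 -> p0 -> p2 -> p2 -> p2 -> p2 -> p1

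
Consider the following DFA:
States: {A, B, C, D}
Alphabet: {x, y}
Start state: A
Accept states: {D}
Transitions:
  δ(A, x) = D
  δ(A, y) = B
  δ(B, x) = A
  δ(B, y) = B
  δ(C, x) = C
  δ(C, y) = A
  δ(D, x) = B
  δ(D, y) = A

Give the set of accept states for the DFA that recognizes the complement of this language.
Complement accept states = All states \ Original accept states
= {A, B, C, D} \ {D}
{A, B, C}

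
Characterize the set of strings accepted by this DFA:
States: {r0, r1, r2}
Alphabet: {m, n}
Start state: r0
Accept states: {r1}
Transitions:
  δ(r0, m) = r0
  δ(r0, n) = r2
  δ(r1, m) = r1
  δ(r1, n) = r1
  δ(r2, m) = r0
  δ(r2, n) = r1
Testing a few strings:
  'nnn' → accept
  'm' → reject
  'mmn' → reject
  'nm' → reject
State roles: r0=no progress toward nn; r1=substring nn seen; r2=one trailing n
All strings over {m,n} containing the substring nn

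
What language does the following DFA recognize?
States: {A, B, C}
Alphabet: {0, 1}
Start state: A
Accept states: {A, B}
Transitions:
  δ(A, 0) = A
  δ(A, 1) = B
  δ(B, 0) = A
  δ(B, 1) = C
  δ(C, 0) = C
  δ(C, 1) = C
Testing a few strings:
  '0001' → accept
  '1' → accept
  '0100' → accept
  '110' → reject
State roles: A=last symbol not 1 (ok); B=last symbol 1 (ok); C=saw 11 (dead)
All binary strings with no two consecutive 1's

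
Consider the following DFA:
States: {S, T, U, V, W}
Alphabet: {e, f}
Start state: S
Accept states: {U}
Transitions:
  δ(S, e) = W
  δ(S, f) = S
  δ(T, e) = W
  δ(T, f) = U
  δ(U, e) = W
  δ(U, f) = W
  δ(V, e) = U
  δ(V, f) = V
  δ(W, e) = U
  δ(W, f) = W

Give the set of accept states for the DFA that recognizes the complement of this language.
Complement accept states = All states \ Original accept states
= {S, T, U, V, W} \ {U}
{S, T, V, W}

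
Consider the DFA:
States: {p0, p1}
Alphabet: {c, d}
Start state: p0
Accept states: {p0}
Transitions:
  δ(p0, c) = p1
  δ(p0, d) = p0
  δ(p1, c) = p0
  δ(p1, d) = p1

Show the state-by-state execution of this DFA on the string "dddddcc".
read 'd': p0 → p0
  read 'd': p0 → p0
  read 'd': p0 → p0
  read 'd': p0 → p0
  read 'd': p0 → p0
  read 'c': p0 → p1
  read 'c': p1 → p0
p0 -> p0 -> p0 -> p0 -> p0 -> p0 -> p1 -> p0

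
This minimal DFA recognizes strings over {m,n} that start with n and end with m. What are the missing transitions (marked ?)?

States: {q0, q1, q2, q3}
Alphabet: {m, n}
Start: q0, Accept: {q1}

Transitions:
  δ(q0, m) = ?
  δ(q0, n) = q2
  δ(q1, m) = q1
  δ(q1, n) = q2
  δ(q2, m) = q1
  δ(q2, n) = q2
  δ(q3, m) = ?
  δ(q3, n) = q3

From the language and accept set, identify what each state tracks — q0: no input read; q1: started with n, last symbol m; q2: started with n, last symbol n; q3: started with m (dead).
Each missing δ(q, a) is the state matching the new tracked value after reading a.
δ(q0, m) = q3; δ(q3, m) = q3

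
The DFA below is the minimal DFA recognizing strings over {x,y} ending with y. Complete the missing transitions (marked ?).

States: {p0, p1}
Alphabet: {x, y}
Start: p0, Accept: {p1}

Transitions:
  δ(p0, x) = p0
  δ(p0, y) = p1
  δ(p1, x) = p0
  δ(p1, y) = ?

From the language and accept set, identify what each state tracks — p0: last symbol not y; p1: last symbol is y.
Each missing δ(q, a) is the state matching the new tracked value after reading a.
δ(p1, y) = p1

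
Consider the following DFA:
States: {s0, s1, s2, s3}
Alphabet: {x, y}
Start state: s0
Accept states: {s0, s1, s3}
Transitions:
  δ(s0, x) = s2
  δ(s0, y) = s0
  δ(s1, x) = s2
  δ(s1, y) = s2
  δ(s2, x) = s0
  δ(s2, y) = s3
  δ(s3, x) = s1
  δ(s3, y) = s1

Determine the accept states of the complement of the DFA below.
Complement accept states = All states \ Original accept states
= {s0, s1, s2, s3} \ {s0, s1, s3}
{s2}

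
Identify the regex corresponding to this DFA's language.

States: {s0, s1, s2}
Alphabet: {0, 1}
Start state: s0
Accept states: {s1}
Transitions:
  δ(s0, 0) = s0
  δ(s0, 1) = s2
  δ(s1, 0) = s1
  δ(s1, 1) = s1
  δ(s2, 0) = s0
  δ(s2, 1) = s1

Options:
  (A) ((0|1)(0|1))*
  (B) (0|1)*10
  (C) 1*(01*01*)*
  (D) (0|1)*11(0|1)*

Check each option against the DFA on short strings; one disagreement eliminates an option:
  (A) ((0|1)(0|1))*: on ε the DFA stays in s0 and rejects (s0 ∉ Accept), but the regex matches it → eliminate
  (B) (0|1)*10: on '10' the DFA goes s0 → s2 → s0 and rejects (s0 ∉ Accept), but the regex matches it → eliminate
  (C) 1*(01*01*)*: on ε the DFA stays in s0 and rejects (s0 ∉ Accept), but the regex matches it → eliminate
  (D) (0|1)*11(0|1)*: agrees with the DFA on every string of length ≤ 6
Only (D) is consistent with the DFA.
(D) (0|1)*11(0|1)*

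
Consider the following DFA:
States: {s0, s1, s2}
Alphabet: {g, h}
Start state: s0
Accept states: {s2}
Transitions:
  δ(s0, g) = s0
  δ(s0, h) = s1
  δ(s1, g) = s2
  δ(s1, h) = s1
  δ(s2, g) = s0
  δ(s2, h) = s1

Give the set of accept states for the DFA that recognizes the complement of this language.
Complement accept states = All states \ Original accept states
= {s0, s1, s2} \ {s2}
{s0, s1}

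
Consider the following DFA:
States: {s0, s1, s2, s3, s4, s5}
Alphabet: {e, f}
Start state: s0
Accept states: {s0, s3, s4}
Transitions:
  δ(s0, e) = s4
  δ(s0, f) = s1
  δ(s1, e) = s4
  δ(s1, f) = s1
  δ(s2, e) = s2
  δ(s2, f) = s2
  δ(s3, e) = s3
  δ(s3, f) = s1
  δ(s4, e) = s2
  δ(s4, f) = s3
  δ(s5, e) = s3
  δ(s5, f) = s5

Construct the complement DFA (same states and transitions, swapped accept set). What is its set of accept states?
Complement accept states = All states \ Original accept states
= {s0, s1, s2, s3, s4, s5} \ {s0, s3, s4}
{s1, s2, s5}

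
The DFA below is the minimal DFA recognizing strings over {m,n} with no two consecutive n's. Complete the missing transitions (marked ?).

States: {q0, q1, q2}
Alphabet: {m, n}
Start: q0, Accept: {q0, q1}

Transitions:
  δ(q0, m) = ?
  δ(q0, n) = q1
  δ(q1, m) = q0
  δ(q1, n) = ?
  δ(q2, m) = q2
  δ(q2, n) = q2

From the language and accept set, identify what each state tracks — q0: last symbol not n (ok); q1: last symbol n (ok); q2: saw nn (dead).
Each missing δ(q, a) is the state matching the new tracked value after reading a.
δ(q0, m) = q0; δ(q1, n) = q2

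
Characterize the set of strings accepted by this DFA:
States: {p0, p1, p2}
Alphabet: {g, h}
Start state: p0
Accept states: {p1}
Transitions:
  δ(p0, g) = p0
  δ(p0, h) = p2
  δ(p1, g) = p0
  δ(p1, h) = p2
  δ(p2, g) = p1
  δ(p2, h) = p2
Testing a few strings:
  'h' → reject
  'g' → reject
  'ggh' → reject
  'gghh' → reject
State roles: p0=no suffix match; p1=suffix is hg; p2=one trailing h
All strings over {g,h} ending with hg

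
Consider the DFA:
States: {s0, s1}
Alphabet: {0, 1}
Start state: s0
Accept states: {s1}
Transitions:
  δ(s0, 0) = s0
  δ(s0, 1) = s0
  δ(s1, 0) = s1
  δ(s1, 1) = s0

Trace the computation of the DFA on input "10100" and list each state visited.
read '1': s0 → s0
  read '0': s0 → s0
  read '1': s0 → s0
  read '0': s0 → s0
  read '0': s0 → s0
s0 -> s0 -> s0 -> s0 -> s0 -> s0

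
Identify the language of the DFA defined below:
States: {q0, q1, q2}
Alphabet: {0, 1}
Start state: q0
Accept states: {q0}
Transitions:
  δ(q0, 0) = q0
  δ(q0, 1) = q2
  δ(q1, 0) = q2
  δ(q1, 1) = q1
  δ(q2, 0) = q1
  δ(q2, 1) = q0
Testing a few strings:
  '110' → accept
  '1' → reject
  '100' → reject
  '11' → accept
State roles: q0=value ≡ 0 (mod 3); q1=value ≡ 2 (mod 3); q2=value ≡ 1 (mod 3)
All binary strings representing a multiple of 3 (read in base 2; leading zeros allowed and ε counts as 0)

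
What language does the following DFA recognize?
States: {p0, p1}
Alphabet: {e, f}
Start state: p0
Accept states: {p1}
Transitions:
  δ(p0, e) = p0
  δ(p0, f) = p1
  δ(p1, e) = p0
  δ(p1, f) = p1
Testing a few strings:
  'fef' → accept
  'e' → reject
  'ee' → reject
  'f' → accept
State roles: p0=last symbol not f; p1=last symbol is f
All strings over {e,f} ending with f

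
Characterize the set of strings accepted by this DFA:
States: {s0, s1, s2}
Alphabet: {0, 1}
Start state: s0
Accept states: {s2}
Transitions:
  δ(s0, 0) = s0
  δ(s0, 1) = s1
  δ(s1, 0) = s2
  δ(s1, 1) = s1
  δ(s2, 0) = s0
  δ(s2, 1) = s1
Testing a few strings:
  '00' → reject
  '10' → accept
  '1000' → reject
  '1' → reject
State roles: s0=no suffix match; s1=one trailing 1; s2=suffix is 10
All binary strings ending with 10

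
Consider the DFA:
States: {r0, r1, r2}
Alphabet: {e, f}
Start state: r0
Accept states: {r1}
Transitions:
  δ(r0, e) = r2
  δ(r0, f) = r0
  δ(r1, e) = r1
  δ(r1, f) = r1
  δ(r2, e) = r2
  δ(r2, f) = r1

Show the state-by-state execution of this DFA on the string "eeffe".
read 'e': r0 → r2
  read 'e': r2 → r2
  read 'f': r2 → r1
  read 'f': r1 → r1
  read 'e': r1 → r1
r0 -> r2 -> r2 -> r1 -> r1 -> r1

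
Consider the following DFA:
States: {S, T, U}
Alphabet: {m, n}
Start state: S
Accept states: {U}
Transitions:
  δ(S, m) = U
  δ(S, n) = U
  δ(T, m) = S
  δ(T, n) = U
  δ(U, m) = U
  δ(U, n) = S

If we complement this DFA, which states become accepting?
Complement accept states = All states \ Original accept states
= {S, T, U} \ {U}
{S, T}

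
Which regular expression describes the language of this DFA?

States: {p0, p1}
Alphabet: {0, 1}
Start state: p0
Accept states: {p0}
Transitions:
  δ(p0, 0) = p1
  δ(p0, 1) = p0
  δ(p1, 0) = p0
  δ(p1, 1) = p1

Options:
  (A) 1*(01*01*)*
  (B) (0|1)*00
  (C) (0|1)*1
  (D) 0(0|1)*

Check each option against the DFA on short strings; one disagreement eliminates an option:
  (A) 1*(01*01*)*: agrees with the DFA on every string of length ≤ 6
  (B) (0|1)*00: on ε the DFA stays in p0 and accepts (p0 ∈ Accept), but the regex does not match it → eliminate
  (C) (0|1)*1: on ε the DFA stays in p0 and accepts (p0 ∈ Accept), but the regex does not match it → eliminate
  (D) 0(0|1)*: on ε the DFA stays in p0 and accepts (p0 ∈ Accept), but the regex does not match it → eliminate
Only (A) is consistent with the DFA.
(A) 1*(01*01*)*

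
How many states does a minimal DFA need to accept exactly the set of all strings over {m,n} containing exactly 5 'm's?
By Myhill–Nerode, count the distinguishable equivalence classes: 7 classes — having seen 0, 1, …, 5, or >5 copies of 'm'; the count-5 class is the only accepting one and >5 is dead.
7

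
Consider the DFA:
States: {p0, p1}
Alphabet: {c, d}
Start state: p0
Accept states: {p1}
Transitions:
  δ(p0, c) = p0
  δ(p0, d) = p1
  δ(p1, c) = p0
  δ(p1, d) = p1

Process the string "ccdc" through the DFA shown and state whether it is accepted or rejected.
Processing string "ccdc":
  p0 --c--> p0
  p0 --c--> p0
  p0 --d--> p1
  p1 --c--> p0
Final state: p0
Accept states: {p1}
No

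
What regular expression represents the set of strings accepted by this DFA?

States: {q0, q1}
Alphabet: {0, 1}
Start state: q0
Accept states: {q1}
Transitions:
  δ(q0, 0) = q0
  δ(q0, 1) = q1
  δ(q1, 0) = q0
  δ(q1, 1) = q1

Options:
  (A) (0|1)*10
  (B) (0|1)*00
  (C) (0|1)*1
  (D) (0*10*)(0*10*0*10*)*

Check each option against the DFA on short strings; one disagreement eliminates an option:
  (A) (0|1)*10: on '1' the DFA goes q0 → q1 and accepts (q1 ∈ Accept), but the regex does not match it → eliminate
  (B) (0|1)*00: on '1' the DFA goes q0 → q1 and accepts (q1 ∈ Accept), but the regex does not match it → eliminate
  (C) (0|1)*1: agrees with the DFA on every string of length ≤ 6
  (D) (0*10*)(0*10*0*10*)*: on '10' the DFA goes q0 → q1 → q0 and rejects (q0 ∉ Accept), but the regex matches it → eliminate
Only (C) is consistent with the DFA.
(C) (0|1)*1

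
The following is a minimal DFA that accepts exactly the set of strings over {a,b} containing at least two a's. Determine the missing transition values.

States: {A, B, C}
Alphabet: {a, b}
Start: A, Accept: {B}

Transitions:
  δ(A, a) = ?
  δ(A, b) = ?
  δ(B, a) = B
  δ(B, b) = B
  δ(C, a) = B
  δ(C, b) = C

From the language and accept set, identify what each state tracks — A: zero a's seen; B: ≥ two a's seen; C: one a seen.
Each missing δ(q, a) is the state matching the new tracked value after reading a.
δ(A, a) = C; δ(A, b) = A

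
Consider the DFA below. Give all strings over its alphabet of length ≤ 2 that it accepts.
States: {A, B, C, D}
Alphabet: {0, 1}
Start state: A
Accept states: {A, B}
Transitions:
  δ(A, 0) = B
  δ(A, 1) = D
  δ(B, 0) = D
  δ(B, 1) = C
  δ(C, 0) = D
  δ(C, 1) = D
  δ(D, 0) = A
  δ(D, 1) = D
ε, 0, 10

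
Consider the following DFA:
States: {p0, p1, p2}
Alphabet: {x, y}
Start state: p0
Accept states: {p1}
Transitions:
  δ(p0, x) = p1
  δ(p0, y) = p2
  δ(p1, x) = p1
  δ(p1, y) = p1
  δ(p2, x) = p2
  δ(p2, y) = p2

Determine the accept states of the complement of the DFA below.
Complement accept states = All states \ Original accept states
= {p0, p1, p2} \ {p1}
{p0, p2}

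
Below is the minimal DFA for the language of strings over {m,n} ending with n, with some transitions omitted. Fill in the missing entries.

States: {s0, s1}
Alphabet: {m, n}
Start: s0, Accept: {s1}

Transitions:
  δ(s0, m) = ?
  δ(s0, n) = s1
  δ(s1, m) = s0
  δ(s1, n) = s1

From the language and accept set, identify what each state tracks — s0: last symbol not n; s1: last symbol is n.
Each missing δ(q, a) is the state matching the new tracked value after reading a.
δ(s0, m) = s0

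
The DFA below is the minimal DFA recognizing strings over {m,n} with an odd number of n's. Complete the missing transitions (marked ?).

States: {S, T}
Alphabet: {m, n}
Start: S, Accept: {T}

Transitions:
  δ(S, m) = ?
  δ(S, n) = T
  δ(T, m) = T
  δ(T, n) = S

From the language and accept set, identify what each state tracks — S: even number of n's so far; T: odd number of n's so far.
Each missing δ(q, a) is the state matching the new tracked value after reading a.
δ(S, m) = S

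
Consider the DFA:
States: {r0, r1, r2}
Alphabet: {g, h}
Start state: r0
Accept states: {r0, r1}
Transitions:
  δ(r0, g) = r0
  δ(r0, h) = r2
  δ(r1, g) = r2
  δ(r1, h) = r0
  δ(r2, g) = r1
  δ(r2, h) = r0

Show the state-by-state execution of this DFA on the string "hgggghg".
read 'h': r0 → r2
  read 'g': r2 → r1
  read 'g': r1 → r2
  read 'g': r2 → r1
  read 'g': r1 → r2
  read 'h': r2 → r0
  read 'g': r0 → r0
r0 -> r2 -> r1 -> r2 -> r1 -> r2 -> r0 -> r0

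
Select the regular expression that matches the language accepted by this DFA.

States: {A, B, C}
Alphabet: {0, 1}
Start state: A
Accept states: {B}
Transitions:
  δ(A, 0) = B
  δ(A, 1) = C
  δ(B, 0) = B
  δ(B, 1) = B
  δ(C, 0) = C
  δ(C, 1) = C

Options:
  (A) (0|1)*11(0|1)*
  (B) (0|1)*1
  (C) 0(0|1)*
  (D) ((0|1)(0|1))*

Check each option against the DFA on short strings; one disagreement eliminates an option:
  (A) (0|1)*11(0|1)*: on '0' the DFA goes A → B and accepts (B ∈ Accept), but the regex does not match it → eliminate
  (B) (0|1)*1: on '0' the DFA goes A → B and accepts (B ∈ Accept), but the regex does not match it → eliminate
  (C) 0(0|1)*: agrees with the DFA on every string of length ≤ 6
  (D) ((0|1)(0|1))*: on ε the DFA stays in A and rejects (A ∉ Accept), but the regex matches it → eliminate
Only (C) is consistent with the DFA.
(C) 0(0|1)*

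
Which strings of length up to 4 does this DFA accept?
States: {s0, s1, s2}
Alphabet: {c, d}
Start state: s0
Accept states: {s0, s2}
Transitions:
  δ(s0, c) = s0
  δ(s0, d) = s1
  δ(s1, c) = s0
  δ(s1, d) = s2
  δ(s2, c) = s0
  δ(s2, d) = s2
ε, c, cc, dc, dd, ccc, cdc, cdd, dcc, ddc, ddd, cccc, ccdc, ccdd, cdcc, cddc, cddd, dccc, dcdc, dcdd, ddcc, dddc, dddd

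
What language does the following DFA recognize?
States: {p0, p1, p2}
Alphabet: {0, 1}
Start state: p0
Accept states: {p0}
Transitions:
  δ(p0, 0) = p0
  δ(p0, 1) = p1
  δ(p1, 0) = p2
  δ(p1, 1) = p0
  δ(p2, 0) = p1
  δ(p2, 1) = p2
Testing a few strings:
  '100' → reject
  '1011' → reject
  '000' → accept
  '011' → accept
State roles: p0=value ≡ 0 (mod 3); p1=value ≡ 1 (mod 3); p2=value ≡ 2 (mod 3)
All binary strings representing a multiple of 3 (read in base 2; leading zeros allowed and ε counts as 0)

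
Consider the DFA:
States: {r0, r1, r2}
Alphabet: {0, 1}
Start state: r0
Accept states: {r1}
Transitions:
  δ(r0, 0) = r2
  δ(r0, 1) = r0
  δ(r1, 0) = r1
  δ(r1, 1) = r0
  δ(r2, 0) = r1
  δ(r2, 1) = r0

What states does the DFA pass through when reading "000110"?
read '0': r0 → r2
  read '0': r2 → r1
  read '0': r1 → r1
  read '1': r1 → r0
  read '1': r0 → r0
  read '0': r0 → r2
r0 -> r2 -> r1 -> r1 -> r0 -> r0 -> r2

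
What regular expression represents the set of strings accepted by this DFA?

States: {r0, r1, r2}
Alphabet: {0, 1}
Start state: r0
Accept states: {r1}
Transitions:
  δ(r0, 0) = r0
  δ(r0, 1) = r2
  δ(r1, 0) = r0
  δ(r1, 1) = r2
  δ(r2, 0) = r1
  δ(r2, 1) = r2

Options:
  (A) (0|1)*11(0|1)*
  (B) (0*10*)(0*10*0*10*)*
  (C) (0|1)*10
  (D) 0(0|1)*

Check each option against the DFA on short strings; one disagreement eliminates an option:
  (A) (0|1)*11(0|1)*: on '10' the DFA goes r0 → r2 → r1 and accepts (r1 ∈ Accept), but the regex does not match it → eliminate
  (B) (0*10*)(0*10*0*10*)*: on '1' the DFA goes r0 → r2 and rejects (r2 ∉ Accept), but the regex matches it → eliminate
  (C) (0|1)*10: agrees with the DFA on every string of length ≤ 6
  (D) 0(0|1)*: on '0' the DFA goes r0 → r0 and rejects (r0 ∉ Accept), but the regex matches it → eliminate
Only (C) is consistent with the DFA.
(C) (0|1)*10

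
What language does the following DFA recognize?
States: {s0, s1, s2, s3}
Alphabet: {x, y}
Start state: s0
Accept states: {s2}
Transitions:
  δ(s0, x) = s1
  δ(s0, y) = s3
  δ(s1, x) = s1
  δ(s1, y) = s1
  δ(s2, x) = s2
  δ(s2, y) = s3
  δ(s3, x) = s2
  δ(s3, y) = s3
Testing a few strings:
  'xx' → reject
  'xxxy' → reject
  'xxx' → reject
  'yyxx' → accept
State roles: s0=no input read; s1=started with x (dead); s2=started with y, last symbol x; s3=started with y, last symbol y
All strings over {x,y} that start with y and end with x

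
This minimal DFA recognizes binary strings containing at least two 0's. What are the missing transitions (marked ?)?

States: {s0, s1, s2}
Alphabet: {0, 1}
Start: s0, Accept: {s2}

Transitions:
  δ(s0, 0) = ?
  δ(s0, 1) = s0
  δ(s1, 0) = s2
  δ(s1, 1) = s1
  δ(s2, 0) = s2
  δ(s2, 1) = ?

From the language and accept set, identify what each state tracks — s0: zero 0's seen; s1: one 0 seen; s2: ≥ two 0's seen.
Each missing δ(q, a) is the state matching the new tracked value after reading a.
δ(s0, 0) = s1; δ(s2, 1) = s2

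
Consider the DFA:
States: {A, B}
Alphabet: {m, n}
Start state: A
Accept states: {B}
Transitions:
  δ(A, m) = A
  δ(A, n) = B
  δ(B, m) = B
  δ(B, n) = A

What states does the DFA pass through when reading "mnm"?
read 'm': A → A
  read 'n': A → B
  read 'm': B → B
A -> A -> B -> B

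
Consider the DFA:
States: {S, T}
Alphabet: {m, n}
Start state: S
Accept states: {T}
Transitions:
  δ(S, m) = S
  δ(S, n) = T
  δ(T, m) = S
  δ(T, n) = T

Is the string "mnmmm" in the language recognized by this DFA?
Processing string "mnmmm":
  S --m--> S
  S --n--> T
  T --m--> S
  S --m--> S
  S --m--> S
Final state: S
Accept states: {T}
No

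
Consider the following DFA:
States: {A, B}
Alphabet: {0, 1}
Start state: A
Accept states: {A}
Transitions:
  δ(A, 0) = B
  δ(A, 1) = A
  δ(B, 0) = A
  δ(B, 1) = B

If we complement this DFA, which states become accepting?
Complement accept states = All states \ Original accept states
= {A, B} \ {A}
{B}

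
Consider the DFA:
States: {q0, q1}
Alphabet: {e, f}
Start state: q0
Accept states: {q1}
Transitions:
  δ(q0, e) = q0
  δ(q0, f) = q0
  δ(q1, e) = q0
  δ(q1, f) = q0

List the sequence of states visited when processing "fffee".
read 'f': q0 → q0
  read 'f': q0 → q0
  read 'f': q0 → q0
  read 'e': q0 → q0
  read 'e': q0 → q0
q0 -> q0 -> q0 -> q0 -> q0 -> q0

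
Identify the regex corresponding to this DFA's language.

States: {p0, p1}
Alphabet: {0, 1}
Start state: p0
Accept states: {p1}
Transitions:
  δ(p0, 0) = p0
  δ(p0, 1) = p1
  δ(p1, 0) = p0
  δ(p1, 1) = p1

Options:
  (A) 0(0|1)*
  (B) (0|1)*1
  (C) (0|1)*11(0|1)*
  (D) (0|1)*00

Check each option against the DFA on short strings; one disagreement eliminates an option:
  (A) 0(0|1)*: on '0' the DFA goes p0 → p0 and rejects (p0 ∉ Accept), but the regex matches it → eliminate
  (B) (0|1)*1: agrees with the DFA on every string of length ≤ 6
  (C) (0|1)*11(0|1)*: on '1' the DFA goes p0 → p1 and accepts (p1 ∈ Accept), but the regex does not match it → eliminate
  (D) (0|1)*00: on '1' the DFA goes p0 → p1 and accepts (p1 ∈ Accept), but the regex does not match it → eliminate
Only (B) is consistent with the DFA.
(B) (0|1)*1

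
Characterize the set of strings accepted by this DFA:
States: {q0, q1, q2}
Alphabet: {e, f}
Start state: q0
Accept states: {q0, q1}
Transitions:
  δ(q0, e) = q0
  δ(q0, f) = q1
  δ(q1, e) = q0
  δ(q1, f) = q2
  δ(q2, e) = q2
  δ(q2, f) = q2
Testing a few strings:
  'e' → accept
  'f' → accept
  'fff' → reject
  'ee' → accept
State roles: q0=last symbol not f (ok); q1=last symbol f (ok); q2=saw ff (dead)
All strings over {e,f} with no two consecutive f's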